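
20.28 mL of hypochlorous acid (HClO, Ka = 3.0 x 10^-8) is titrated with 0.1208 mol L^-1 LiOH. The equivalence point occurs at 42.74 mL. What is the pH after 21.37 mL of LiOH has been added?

21.37 mL is exactly half the equivalence volume (42.74/2), i.e. the half-equivalence point.
There, n(HA) = n(A^-), so pH = pKa = -log(3.0 x 10^-8) = 7.52.

7.52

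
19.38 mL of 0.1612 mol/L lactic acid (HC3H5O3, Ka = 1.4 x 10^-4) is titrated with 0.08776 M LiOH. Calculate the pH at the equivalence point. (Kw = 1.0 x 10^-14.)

n(HC3H5O3) = 0.1612 x 0.01938 = 0.003124 mol; V(LiOH) at equivalence = 0.003124/0.08776 = 0.03560 L.
At equivalence all the acid is converted to C3H5O3-; total volume = 0.01938 + 0.03560 = 0.05498 L, so [C3H5O3-] = 0.003124/0.05498 = 0.05682 M.
Kb = Kw/Ka = 1.0e-14 / 1.4 x 10^-4 = 7.14e-11.
[OH^-] = sqrt(Kb x [C3H5O3-]) = sqrt(7.14e-11 x 0.05682) = 2.01e-6 M.
pOH = 5.70, so pH = 14.00 - 5.70 = 8.30.

8.30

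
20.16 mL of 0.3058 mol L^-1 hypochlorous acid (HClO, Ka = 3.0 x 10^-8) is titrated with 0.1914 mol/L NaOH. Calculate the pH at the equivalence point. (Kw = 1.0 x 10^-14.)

n(HClO) = 0.3058 x 0.02016 = 0.006165 mol; V(NaOH) at equivalence = 0.006165/0.1914 = 0.03221 L.
At equivalence all the acid is converted to ClO-; total volume = 0.02016 + 0.03221 = 0.05237 L, so [ClO-] = 0.006165/0.05237 = 0.1177 M.
Kb = Kw/Ka = 1.0e-14 / 3.0 x 10^-8 = 3.33e-7.
[OH^-] = sqrt(Kb x [ClO-]) = sqrt(3.33e-7 x 0.1177) = 0.000198 M.
pOH = 3.70, so pH = 14.00 - 3.70 = 10.30.

10.30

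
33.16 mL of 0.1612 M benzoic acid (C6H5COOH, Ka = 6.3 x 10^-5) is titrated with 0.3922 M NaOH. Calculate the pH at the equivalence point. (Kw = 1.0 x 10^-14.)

8.63

n(C6H5COOH) = 0.1612 x 0.03316 = 0.005345 mol; V(NaOH) at equivalence = 0.005345/0.3922 = 0.01363 L.
At equivalence all the acid is converted to C6H5COO-; total volume = 0.03316 + 0.01363 = 0.04679 L, so [C6H5COO-] = 0.005345/0.04679 = 0.1142 M.
Kb = Kw/Ka = 1.0e-14 / 6.3 x 10^-5 = 1.59e-10.
[OH^-] = sqrt(Kb x [C6H5COO-]) = sqrt(1.59e-10 x 0.1142) = 4.26e-6 M.
pOH = 5.37, so pH = 14.00 - 5.37 = 8.63.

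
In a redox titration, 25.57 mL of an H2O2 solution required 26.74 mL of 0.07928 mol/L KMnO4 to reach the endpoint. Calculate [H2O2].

0.207 M

n(KMnO4) = 0.07928 x 0.02674 = 0.002120 mol.
From the balanced equation, 2 mol KMnO4 reacts with 5 mol H2O2, so n(H2O2) = 0.002120 x 5/2 = 0.005300 mol.
[H2O2] = 0.005300 / 0.02557 L = 0.207 M.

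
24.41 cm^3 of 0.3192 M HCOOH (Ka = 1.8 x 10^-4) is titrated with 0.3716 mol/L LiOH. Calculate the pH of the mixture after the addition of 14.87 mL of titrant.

Initial n(HCOOH) = 0.3192 x 0.02441 = 0.007792 mol.
n(LiOH) added = 0.3716 x 0.01487 = 0.005526 mol, converting that many moles of HCOOH to HCOO-.
Remaining n(HCOOH) = 0.002266 mol; n(HCOO-) = 0.005526 mol.
By Henderson-Hasselbalch, pH = pKa + log([A^-]/[HA]) = 3.74 + log(0.005526/0.002266) = 3.74 + (+0.39) = 4.13.

4.13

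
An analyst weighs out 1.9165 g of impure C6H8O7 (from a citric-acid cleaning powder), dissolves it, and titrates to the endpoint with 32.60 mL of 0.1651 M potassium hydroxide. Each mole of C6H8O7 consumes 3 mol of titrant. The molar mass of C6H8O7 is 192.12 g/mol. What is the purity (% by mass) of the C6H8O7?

n(KOH) = 0.1651 x 0.03260 = 0.005382 mol.
n(C6H8O7) = 0.005382 / 3 = 0.001794 mol.
mass of C6H8O7 = 0.001794 x 192.12 = 0.3447 g.
% purity = 0.3447 / 1.9165 x 100 = 18.0%.

18.0%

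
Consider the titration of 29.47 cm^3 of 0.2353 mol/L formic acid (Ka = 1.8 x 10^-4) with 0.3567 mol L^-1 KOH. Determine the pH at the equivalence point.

n(HCOOH) = 0.2353 x 0.02947 = 0.006934 mol; V(KOH) at equivalence = 0.006934/0.3567 = 0.01944 L.
At equivalence all the acid is converted to HCOO-; total volume = 0.02947 + 0.01944 = 0.04891 L, so [HCOO-] = 0.006934/0.04891 = 0.1418 M.
Kb = Kw/Ka = 1.0e-14 / 1.8 x 10^-4 = 5.56e-11.
[OH^-] = sqrt(Kb x [HCOO-]) = sqrt(5.56e-11 x 0.1418) = 2.81e-6 M.
pOH = 5.55, so pH = 14.00 - 5.55 = 8.45.

8.45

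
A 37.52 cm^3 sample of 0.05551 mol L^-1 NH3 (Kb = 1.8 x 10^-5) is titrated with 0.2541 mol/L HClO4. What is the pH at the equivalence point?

5.30

n(NH3) = 0.05551 x 0.03752 = 0.002083 mol; V(HClO4) at equivalence = 0.002083/0.2541 = 0.008197 L.
At equivalence the base is fully converted to NH4+; total volume = 0.04572 L, so [NH4+] = 0.002083/0.04572 = 0.04556 M.
Ka(NH4+) = Kw/Kb = 1.0e-14 / 1.8 x 10^-5 = 5.56e-10.
[H^+] = sqrt(Ka x [NH4+]) = sqrt(5.56e-10 x 0.04556) = 5.03e-6 M.
pH = -log(5.03e-6) = 5.30.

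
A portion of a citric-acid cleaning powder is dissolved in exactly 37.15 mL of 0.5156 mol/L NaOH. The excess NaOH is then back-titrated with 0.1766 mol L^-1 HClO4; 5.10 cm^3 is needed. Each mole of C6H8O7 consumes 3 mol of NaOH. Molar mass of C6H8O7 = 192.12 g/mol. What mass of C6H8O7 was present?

1.17 g

Total n(NaOH) added = 0.5156 x 0.03715 = 0.01915 mol.
n(HClO4) used = 0.1766 x 0.005100 = 0.0009007 mol, which equals the excess n(NaOH).
So n(NaOH) consumed by the sample = 0.01915 - 0.0009007 = 0.01825 mol.
n(C6H8O7) = 0.01825 / 3 = 0.006085 mol.
mass = 0.006085 mol x 192.12 g/mol = 1.17 g.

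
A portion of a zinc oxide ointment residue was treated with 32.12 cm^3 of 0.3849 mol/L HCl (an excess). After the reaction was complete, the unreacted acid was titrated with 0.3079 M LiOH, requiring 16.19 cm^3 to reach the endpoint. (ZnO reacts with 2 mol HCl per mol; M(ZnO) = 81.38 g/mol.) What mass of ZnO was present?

Total n(HCl) added = 0.3849 x 0.03212 = 0.01236 mol.
n(LiOH) used = 0.3079 x 0.01619 = 0.004985 mol, which equals the excess n(HCl).
So n(HCl) consumed by the sample = 0.01236 - 0.004985 = 0.007378 mol.
n(ZnO) = 0.007378 / 2 = 0.003689 mol.
mass = 0.003689 mol x 81.38 g/mol = 0.300 g.

0.300 g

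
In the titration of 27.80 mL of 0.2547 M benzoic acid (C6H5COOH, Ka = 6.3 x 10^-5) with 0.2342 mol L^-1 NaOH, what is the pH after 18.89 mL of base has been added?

4.42

Initial n(C6H5COOH) = 0.2547 x 0.02780 = 0.007081 mol.
n(NaOH) added = 0.2342 x 0.01889 = 0.004424 mol, converting that many moles of C6H5COOH to C6H5COO-.
Remaining n(C6H5COOH) = 0.002657 mol; n(C6H5COO-) = 0.004424 mol.
By Henderson-Hasselbalch, pH = pKa + log([A^-]/[HA]) = 4.20 + log(0.004424/0.002657) = 4.20 + (+0.22) = 4.42.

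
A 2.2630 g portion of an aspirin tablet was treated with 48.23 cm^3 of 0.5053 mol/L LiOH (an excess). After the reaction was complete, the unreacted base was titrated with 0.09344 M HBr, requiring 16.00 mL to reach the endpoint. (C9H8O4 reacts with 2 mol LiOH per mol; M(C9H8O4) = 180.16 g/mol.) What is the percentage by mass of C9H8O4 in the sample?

91.1%

Total n(LiOH) added = 0.5053 x 0.04823 = 0.02437 mol.
n(HBr) used = 0.09344 x 0.01600 = 0.001495 mol, which equals the excess n(LiOH).
So n(LiOH) consumed by the sample = 0.02437 - 0.001495 = 0.02288 mol.
n(C9H8O4) = 0.02288 / 2 = 0.01144 mol.
mass C9H8O4 = 0.01144 x 180.16 = 2.061 g, so %C9H8O4 = 2.061/2.2630 x 100 = 91.1%.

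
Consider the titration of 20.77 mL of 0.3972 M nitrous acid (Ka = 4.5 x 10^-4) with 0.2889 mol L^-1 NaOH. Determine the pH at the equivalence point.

n(HNO2) = 0.3972 x 0.02077 = 0.008250 mol; V(NaOH) at equivalence = 0.008250/0.2889 = 0.02856 L.
At equivalence all the acid is converted to NO2-; total volume = 0.02077 + 0.02856 = 0.04933 L, so [NO2-] = 0.008250/0.04933 = 0.1673 M.
Kb = Kw/Ka = 1.0e-14 / 4.5 x 10^-4 = 2.22e-11.
[OH^-] = sqrt(Kb x [NO2-]) = sqrt(2.22e-11 x 0.1673) = 1.93e-6 M.
pOH = 5.71, so pH = 14.00 - 5.71 = 8.29.

8.29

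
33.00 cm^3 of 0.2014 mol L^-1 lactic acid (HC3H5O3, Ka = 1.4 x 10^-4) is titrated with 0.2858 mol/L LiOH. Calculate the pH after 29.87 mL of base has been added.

12.48

n(acid) = 0.2014 x 0.03300 = 0.006646 mol; n(LiOH) added = 0.2858 x 0.02987 = 0.008537 mol.
Base is in excess by 0.008537 - 0.006646 = 0.001891 mol in a total volume of 0.06287 L.
[OH^-] = 0.001891/0.06287 = 0.03007 M, so pOH = 1.52 and pH = 14.00 - 1.52 = 12.48.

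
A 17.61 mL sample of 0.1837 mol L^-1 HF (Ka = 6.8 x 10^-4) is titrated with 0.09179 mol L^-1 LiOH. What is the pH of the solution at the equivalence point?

7.98

n(HF) = 0.1837 x 0.01761 = 0.003235 mol; V(LiOH) at equivalence = 0.003235/0.09179 = 0.03524 L.
At equivalence all the acid is converted to F-; total volume = 0.01761 + 0.03524 = 0.05285 L, so [F-] = 0.003235/0.05285 = 0.06121 M.
Kb = Kw/Ka = 1.0e-14 / 6.8 x 10^-4 = 1.47e-11.
[OH^-] = sqrt(Kb x [F-]) = sqrt(1.47e-11 x 0.06121) = 9.49e-7 M.
pOH = 6.02, so pH = 14.00 - 6.02 = 7.98.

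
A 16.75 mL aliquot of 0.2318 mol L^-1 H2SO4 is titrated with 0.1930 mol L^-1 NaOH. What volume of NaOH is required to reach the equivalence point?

n(H2SO4) = 0.2318 mol/L x 0.01675 L = 0.003883 mol.
The neutralisation is 1 H2SO4 : 2 NaOH, so n(NaOH) = 0.003883 x 2/1 = 0.007765 mol.
V(NaOH) = 0.007765 / 0.1930 = 0.04023 L = 40.2 mL.

40.2 mL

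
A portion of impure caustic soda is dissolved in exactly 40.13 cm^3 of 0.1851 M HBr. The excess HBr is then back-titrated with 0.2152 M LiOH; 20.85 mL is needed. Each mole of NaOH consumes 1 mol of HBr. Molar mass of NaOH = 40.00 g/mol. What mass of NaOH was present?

Total n(HBr) added = 0.1851 x 0.04013 = 0.007428 mol.
n(LiOH) used = 0.2152 x 0.02085 = 0.004487 mol, which equals the excess n(HBr).
So n(HBr) consumed by the sample = 0.007428 - 0.004487 = 0.002941 mol.
n(NaOH) = 0.002941 / 1 = 0.002941 mol.
mass = 0.002941 mol x 40.00 g/mol = 0.118 g.

0.118 g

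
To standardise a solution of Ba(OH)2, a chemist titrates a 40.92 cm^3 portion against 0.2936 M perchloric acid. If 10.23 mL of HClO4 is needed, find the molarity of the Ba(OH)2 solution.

0.0367 M

n(HClO4) delivered = 0.2936 x 0.01023 = 0.003004 mol.
The reaction is 1 Ba(OH)2 + 2 HClO4, so n(Ba(OH)2) = 0.003004 x 1/2 = 0.001502 mol.
[Ba(OH)2] = 0.001502 mol / 0.04092 L = 0.0367 M.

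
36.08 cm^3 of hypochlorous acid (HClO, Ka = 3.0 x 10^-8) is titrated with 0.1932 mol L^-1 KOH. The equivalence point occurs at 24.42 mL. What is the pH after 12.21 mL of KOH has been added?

7.52

12.21 mL is exactly half the equivalence volume (24.42/2), i.e. the half-equivalence point.
There, n(HA) = n(A^-), so pH = pKa = -log(3.0 x 10^-8) = 7.52.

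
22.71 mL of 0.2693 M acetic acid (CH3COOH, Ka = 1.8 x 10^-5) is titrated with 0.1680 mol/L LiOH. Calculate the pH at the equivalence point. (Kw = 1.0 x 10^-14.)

n(CH3COOH) = 0.2693 x 0.02271 = 0.006116 mol; V(LiOH) at equivalence = 0.006116/0.1680 = 0.03640 L.
At equivalence all the acid is converted to CH3COO-; total volume = 0.02271 + 0.03640 = 0.05911 L, so [CH3COO-] = 0.006116/0.05911 = 0.1035 M.
Kb = Kw/Ka = 1.0e-14 / 1.8 x 10^-5 = 5.56e-10.
[OH^-] = sqrt(Kb x [CH3COO-]) = sqrt(5.56e-10 x 0.1035) = 7.58e-6 M.
pOH = 5.12, so pH = 14.00 - 5.12 = 8.88.

8.88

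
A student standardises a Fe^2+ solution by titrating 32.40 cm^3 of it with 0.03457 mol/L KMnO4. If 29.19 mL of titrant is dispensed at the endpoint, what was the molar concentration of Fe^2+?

n(KMnO4) = 0.03457 x 0.02919 = 0.001009 mol.
From the balanced equation, 1 mol KMnO4 reacts with 5 mol Fe^2+, so n(Fe^2+) = 0.001009 x 5/1 = 0.005045 mol.
[Fe^2+] = 0.005045 / 0.03240 L = 0.156 M.

0.156 M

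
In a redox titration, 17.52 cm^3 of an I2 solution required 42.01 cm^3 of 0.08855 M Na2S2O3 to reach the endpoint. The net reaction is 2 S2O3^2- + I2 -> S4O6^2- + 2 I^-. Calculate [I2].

0.106 M

n(Na2S2O3) = 0.08855 x 0.04201 = 0.003720 mol.
From the balanced equation, 2 mol Na2S2O3 reacts with 1 mol I2, so n(I2) = 0.003720 x 1/2 = 0.001860 mol.
[I2] = 0.001860 / 0.01752 L = 0.106 M.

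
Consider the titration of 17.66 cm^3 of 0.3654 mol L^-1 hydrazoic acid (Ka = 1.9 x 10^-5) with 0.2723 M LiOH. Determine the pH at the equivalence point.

8.96

n(HN3) = 0.3654 x 0.01766 = 0.006453 mol; V(LiOH) at equivalence = 0.006453/0.2723 = 0.02370 L.
At equivalence all the acid is converted to N3-; total volume = 0.01766 + 0.02370 = 0.04136 L, so [N3-] = 0.006453/0.04136 = 0.1560 M.
Kb = Kw/Ka = 1.0e-14 / 1.9 x 10^-5 = 5.26e-10.
[OH^-] = sqrt(Kb x [N3-]) = sqrt(5.26e-10 x 0.1560) = 9.06e-6 M.
pOH = 5.04, so pH = 14.00 - 5.04 = 8.96.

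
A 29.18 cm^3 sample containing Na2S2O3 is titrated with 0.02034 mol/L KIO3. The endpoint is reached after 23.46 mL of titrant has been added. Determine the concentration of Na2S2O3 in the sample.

0.0981 M

n(KIO3) = 0.02034 x 0.02346 = 0.0004772 mol.
From the balanced equation, 1 mol KIO3 reacts with 6 mol Na2S2O3, so n(Na2S2O3) = 0.0004772 x 6/1 = 0.002863 mol.
[Na2S2O3] = 0.002863 / 0.02918 L = 0.0981 M.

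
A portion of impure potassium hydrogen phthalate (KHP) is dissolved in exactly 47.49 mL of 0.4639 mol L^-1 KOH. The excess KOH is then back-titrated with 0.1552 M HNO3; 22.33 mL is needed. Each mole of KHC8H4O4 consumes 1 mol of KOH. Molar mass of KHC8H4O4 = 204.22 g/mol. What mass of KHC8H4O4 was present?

3.79 g

Total n(KOH) added = 0.4639 x 0.04749 = 0.02203 mol.
n(HNO3) used = 0.1552 x 0.02233 = 0.003466 mol, which equals the excess n(KOH).
So n(KOH) consumed by the sample = 0.02203 - 0.003466 = 0.01856 mol.
n(KHC8H4O4) = 0.01856 / 1 = 0.01856 mol.
mass = 0.01856 mol x 204.22 g/mol = 3.79 g.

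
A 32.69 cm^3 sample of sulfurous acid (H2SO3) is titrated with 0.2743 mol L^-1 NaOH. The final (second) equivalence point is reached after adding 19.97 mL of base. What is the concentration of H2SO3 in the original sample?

n(NaOH) = 0.2743 x 0.01997 = 0.005478 mol.
At the final (second) equivalence point, 2 mol OH^- react per mol H2SO3, so n(H2SO3) = 0.005478 / 2 = 0.002739 mol.
[H2SO3] = 0.002739 / 0.03269 L = 0.0838 M.

0.0838 M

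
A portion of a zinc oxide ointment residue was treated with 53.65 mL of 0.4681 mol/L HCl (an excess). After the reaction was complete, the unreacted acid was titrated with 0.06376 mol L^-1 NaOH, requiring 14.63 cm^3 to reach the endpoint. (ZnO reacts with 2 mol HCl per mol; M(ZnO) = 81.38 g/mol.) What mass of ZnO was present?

0.984 g

Total n(HCl) added = 0.4681 x 0.05365 = 0.02511 mol.
n(NaOH) used = 0.06376 x 0.01463 = 0.0009328 mol, which equals the excess n(HCl).
So n(HCl) consumed by the sample = 0.02511 - 0.0009328 = 0.02418 mol.
n(ZnO) = 0.02418 / 2 = 0.01209 mol.
mass = 0.01209 mol x 81.38 g/mol = 0.984 g.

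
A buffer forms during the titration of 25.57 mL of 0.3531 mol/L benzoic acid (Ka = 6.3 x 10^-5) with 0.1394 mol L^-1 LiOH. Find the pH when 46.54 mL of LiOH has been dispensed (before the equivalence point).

4.61

Initial n(C6H5COOH) = 0.3531 x 0.02557 = 0.009029 mol.
n(LiOH) added = 0.1394 x 0.04654 = 0.006488 mol, converting that many moles of C6H5COOH to C6H5COO-.
Remaining n(C6H5COOH) = 0.002541 mol; n(C6H5COO-) = 0.006488 mol.
By Henderson-Hasselbalch, pH = pKa + log([A^-]/[HA]) = 4.20 + log(0.006488/0.002541) = 4.20 + (+0.41) = 4.61.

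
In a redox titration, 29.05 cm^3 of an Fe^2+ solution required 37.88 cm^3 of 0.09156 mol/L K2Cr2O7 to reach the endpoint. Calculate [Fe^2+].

n(K2Cr2O7) = 0.09156 x 0.03788 = 0.003468 mol.
From the balanced equation, 1 mol K2Cr2O7 reacts with 6 mol Fe^2+, so n(Fe^2+) = 0.003468 x 6/1 = 0.02081 mol.
[Fe^2+] = 0.02081 / 0.02905 L = 0.716 M.

0.716 M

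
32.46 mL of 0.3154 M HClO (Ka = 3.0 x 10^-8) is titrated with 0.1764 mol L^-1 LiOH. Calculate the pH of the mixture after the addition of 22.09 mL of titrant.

7.31

Initial n(HClO) = 0.3154 x 0.03246 = 0.01024 mol.
n(LiOH) added = 0.1764 x 0.02209 = 0.003897 mol, converting that many moles of HClO to ClO-.
Remaining n(HClO) = 0.006341 mol; n(ClO-) = 0.003897 mol.
By Henderson-Hasselbalch, pH = pKa + log([A^-]/[HA]) = 7.52 + log(0.003897/0.006341) = 7.52 + (-0.21) = 7.31.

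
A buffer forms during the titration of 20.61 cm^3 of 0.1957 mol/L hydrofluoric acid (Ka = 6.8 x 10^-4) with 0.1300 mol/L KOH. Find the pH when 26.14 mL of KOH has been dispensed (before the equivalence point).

Initial n(HF) = 0.1957 x 0.02061 = 0.004033 mol.
n(KOH) added = 0.1300 x 0.02614 = 0.003398 mol, converting that many moles of HF to F-.
Remaining n(HF) = 0.0006352 mol; n(F-) = 0.003398 mol.
By Henderson-Hasselbalch, pH = pKa + log([A^-]/[HA]) = 3.17 + log(0.003398/0.0006352) = 3.17 + (+0.73) = 3.90.

3.90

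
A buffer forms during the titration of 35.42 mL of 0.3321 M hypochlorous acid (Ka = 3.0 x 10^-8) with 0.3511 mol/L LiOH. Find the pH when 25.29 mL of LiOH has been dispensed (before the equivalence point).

8.01

Initial n(HClO) = 0.3321 x 0.03542 = 0.01176 mol.
n(LiOH) added = 0.3511 x 0.02529 = 0.008879 mol, converting that many moles of HClO to ClO-.
Remaining n(HClO) = 0.002884 mol; n(ClO-) = 0.008879 mol.
By Henderson-Hasselbalch, pH = pKa + log([A^-]/[HA]) = 7.52 + log(0.008879/0.002884) = 7.52 + (+0.49) = 8.01.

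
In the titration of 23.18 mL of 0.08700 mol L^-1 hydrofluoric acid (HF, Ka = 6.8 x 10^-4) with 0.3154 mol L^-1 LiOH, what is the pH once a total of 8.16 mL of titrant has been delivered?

12.25

n(acid) = 0.08700 x 0.02318 = 0.002017 mol; n(LiOH) added = 0.3154 x 0.008160 = 0.002574 mol.
Base is in excess by 0.002574 - 0.002017 = 0.0005570 mol in a total volume of 0.03134 L.
[OH^-] = 0.0005570/0.03134 = 0.01777 M, so pOH = 1.75 and pH = 14.00 - 1.75 = 12.25.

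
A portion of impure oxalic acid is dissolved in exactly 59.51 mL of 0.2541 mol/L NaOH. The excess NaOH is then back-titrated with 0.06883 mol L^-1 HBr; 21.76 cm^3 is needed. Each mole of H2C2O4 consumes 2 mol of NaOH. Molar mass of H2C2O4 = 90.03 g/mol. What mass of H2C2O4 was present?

0.613 g

Total n(NaOH) added = 0.2541 x 0.05951 = 0.01512 mol.
n(HBr) used = 0.06883 x 0.02176 = 0.001498 mol, which equals the excess n(NaOH).
So n(NaOH) consumed by the sample = 0.01512 - 0.001498 = 0.01362 mol.
n(H2C2O4) = 0.01362 / 2 = 0.006812 mol.
mass = 0.006812 mol x 90.03 g/mol = 0.613 g.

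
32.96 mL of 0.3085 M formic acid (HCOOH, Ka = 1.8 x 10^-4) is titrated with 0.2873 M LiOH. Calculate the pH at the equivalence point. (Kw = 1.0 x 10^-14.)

n(HCOOH) = 0.3085 x 0.03296 = 0.01017 mol; V(LiOH) at equivalence = 0.01017/0.2873 = 0.03539 L.
At equivalence all the acid is converted to HCOO-; total volume = 0.03296 + 0.03539 = 0.06835 L, so [HCOO-] = 0.01017/0.06835 = 0.1488 M.
Kb = Kw/Ka = 1.0e-14 / 1.8 x 10^-4 = 5.56e-11.
[OH^-] = sqrt(Kb x [HCOO-]) = sqrt(5.56e-11 x 0.1488) = 2.87e-6 M.
pOH = 5.54, so pH = 14.00 - 5.54 = 8.46.

8.46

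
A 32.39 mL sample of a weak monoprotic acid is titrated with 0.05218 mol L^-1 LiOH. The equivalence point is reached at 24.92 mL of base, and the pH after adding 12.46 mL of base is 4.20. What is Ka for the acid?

12.46 mL is half of the equivalence volume, so this is the half-equivalence point where [HA] = [A^-].
At half-equivalence pH = pKa, so pKa = 4.20.
Ka = 10^(-4.20) = 6.3 x 10^-5.

6.3 x 10^-5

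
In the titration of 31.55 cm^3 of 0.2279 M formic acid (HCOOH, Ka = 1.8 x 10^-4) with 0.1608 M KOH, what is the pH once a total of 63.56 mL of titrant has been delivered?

n(acid) = 0.2279 x 0.03155 = 0.007190 mol; n(KOH) added = 0.1608 x 0.06356 = 0.01022 mol.
Base is in excess by 0.01022 - 0.007190 = 0.003030 mol in a total volume of 0.09511 L.
[OH^-] = 0.003030/0.09511 = 0.03186 M, so pOH = 1.50 and pH = 14.00 - 1.50 = 12.50.

12.50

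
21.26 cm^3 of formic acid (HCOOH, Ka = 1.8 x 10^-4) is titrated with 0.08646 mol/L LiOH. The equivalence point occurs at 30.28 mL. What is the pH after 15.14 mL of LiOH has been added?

3.74

15.14 mL is exactly half the equivalence volume (30.28/2), i.e. the half-equivalence point.
There, n(HA) = n(A^-), so pH = pKa = -log(1.8 x 10^-4) = 3.74.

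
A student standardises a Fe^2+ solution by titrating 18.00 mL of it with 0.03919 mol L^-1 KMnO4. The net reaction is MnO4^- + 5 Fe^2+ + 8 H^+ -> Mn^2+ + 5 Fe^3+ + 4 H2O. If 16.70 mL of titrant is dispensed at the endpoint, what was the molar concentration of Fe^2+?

n(KMnO4) = 0.03919 x 0.01670 = 0.0006545 mol.
From the balanced equation, 1 mol KMnO4 reacts with 5 mol Fe^2+, so n(Fe^2+) = 0.0006545 x 5/1 = 0.003272 mol.
[Fe^2+] = 0.003272 / 0.01800 L = 0.182 M.

0.182 M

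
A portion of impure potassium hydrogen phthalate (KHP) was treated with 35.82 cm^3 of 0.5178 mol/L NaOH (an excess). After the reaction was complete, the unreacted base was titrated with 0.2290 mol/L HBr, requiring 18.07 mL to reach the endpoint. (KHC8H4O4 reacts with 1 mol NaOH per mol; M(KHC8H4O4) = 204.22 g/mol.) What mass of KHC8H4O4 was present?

2.94 g

Total n(NaOH) added = 0.5178 x 0.03582 = 0.01855 mol.
n(HBr) used = 0.2290 x 0.01807 = 0.004138 mol, which equals the excess n(NaOH).
So n(NaOH) consumed by the sample = 0.01855 - 0.004138 = 0.01441 mol.
n(KHC8H4O4) = 0.01441 / 1 = 0.01441 mol.
mass = 0.01441 mol x 204.22 g/mol = 2.94 g.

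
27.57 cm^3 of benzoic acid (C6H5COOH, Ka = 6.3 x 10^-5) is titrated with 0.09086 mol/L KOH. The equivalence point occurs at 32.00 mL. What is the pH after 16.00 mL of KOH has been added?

16.00 mL is exactly half the equivalence volume (32.00/2), i.e. the half-equivalence point.
There, n(HA) = n(A^-), so pH = pKa = -log(6.3 x 10^-5) = 4.20.

4.20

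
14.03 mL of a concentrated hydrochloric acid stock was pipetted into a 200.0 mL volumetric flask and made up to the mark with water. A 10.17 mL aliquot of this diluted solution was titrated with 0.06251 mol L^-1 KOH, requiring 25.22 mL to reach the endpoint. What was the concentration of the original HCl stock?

n(KOH) = 0.06251 x 0.02522 = 0.001577 mol.
n(HCl) in the aliquot = 0.001577 mol.
[diluted HCl] = 0.001577 / 0.01017 = 0.1550 M.
Dilution factor = 200.0/14.03 = 14.26, so [stock] = 0.1550 x 14.26 = 2.21 M.

2.21 M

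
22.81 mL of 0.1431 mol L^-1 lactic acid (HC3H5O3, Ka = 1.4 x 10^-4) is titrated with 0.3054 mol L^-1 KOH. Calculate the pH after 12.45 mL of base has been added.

12.18

n(acid) = 0.1431 x 0.02281 = 0.003264 mol; n(KOH) added = 0.3054 x 0.01245 = 0.003802 mol.
Base is in excess by 0.003802 - 0.003264 = 0.0005381 mol in a total volume of 0.03526 L.
[OH^-] = 0.0005381/0.03526 = 0.01526 M, so pOH = 1.82 and pH = 14.00 - 1.82 = 12.18.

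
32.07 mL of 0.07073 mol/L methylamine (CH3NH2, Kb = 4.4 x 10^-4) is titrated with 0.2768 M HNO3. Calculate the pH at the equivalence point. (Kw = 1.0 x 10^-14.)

5.95

n(CH3NH2) = 0.07073 x 0.03207 = 0.002268 mol; V(HNO3) at equivalence = 0.002268/0.2768 = 0.008195 L.
At equivalence the base is fully converted to CH3NH3+; total volume = 0.04026 L, so [CH3NH3+] = 0.002268/0.04026 = 0.05633 M.
Ka(CH3NH3+) = Kw/Kb = 1.0e-14 / 4.4 x 10^-4 = 2.27e-11.
[H^+] = sqrt(Ka x [CH3NH3+]) = sqrt(2.27e-11 x 0.05633) = 1.13e-6 M.
pH = -log(1.13e-6) = 5.95.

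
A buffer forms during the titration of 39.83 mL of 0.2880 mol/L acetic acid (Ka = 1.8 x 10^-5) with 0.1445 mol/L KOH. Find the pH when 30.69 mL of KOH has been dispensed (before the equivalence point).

4.54

Initial n(CH3COOH) = 0.2880 x 0.03983 = 0.01147 mol.
n(KOH) added = 0.1445 x 0.03069 = 0.004435 mol, converting that many moles of CH3COOH to CH3COO-.
Remaining n(CH3COOH) = 0.007036 mol; n(CH3COO-) = 0.004435 mol.
By Henderson-Hasselbalch, pH = pKa + log([A^-]/[HA]) = 4.74 + log(0.004435/0.007036) = 4.74 + (-0.20) = 4.54.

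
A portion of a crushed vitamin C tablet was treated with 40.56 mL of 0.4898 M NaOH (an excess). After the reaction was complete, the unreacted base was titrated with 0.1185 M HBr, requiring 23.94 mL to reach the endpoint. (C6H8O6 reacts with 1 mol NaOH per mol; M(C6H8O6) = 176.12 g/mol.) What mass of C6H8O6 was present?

3.00 g

Total n(NaOH) added = 0.4898 x 0.04056 = 0.01987 mol.
n(HBr) used = 0.1185 x 0.02394 = 0.002837 mol, which equals the excess n(NaOH).
So n(NaOH) consumed by the sample = 0.01987 - 0.002837 = 0.01703 mol.
n(C6H8O6) = 0.01703 / 1 = 0.01703 mol.
mass = 0.01703 mol x 176.12 g/mol = 3.00 g.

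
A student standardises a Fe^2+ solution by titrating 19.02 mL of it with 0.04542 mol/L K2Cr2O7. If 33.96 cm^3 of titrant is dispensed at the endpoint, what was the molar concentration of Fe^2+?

n(K2Cr2O7) = 0.04542 x 0.03396 = 0.001542 mol.
From the balanced equation, 1 mol K2Cr2O7 reacts with 6 mol Fe^2+, so n(Fe^2+) = 0.001542 x 6/1 = 0.009255 mol.
[Fe^2+] = 0.009255 / 0.01902 L = 0.487 M.

0.487 M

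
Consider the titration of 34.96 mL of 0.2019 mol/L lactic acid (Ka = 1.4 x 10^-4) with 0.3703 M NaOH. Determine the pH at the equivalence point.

n(HC3H5O3) = 0.2019 x 0.03496 = 0.007058 mol; V(NaOH) at equivalence = 0.007058/0.3703 = 0.01906 L.
At equivalence all the acid is converted to C3H5O3-; total volume = 0.03496 + 0.01906 = 0.05402 L, so [C3H5O3-] = 0.007058/0.05402 = 0.1307 M.
Kb = Kw/Ka = 1.0e-14 / 1.4 x 10^-4 = 7.14e-11.
[OH^-] = sqrt(Kb x [C3H5O3-]) = sqrt(7.14e-11 x 0.1307) = 3.05e-6 M.
pOH = 5.51, so pH = 14.00 - 5.51 = 8.49.

8.49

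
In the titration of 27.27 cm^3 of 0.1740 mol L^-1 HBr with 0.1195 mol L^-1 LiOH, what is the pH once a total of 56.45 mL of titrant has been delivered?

12.38

n(acid) = 0.1740 x 0.02727 = 0.004745 mol; n(LiOH) added = 0.1195 x 0.05645 = 0.006746 mol.
Base is in excess by 0.006746 - 0.004745 = 0.002001 mol in a total volume of 0.08372 L.
[OH^-] = 0.002001/0.08372 = 0.02390 M, so pOH = 1.62 and pH = 14.00 - 1.62 = 12.38.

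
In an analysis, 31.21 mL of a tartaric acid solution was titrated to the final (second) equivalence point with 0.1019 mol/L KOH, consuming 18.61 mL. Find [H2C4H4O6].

n(KOH) = 0.1019 x 0.01861 = 0.001896 mol.
At the final (second) equivalence point, 2 mol OH^- react per mol H2C4H4O6, so n(H2C4H4O6) = 0.001896 / 2 = 0.0009482 mol.
[H2C4H4O6] = 0.0009482 / 0.03121 L = 0.0304 M.

0.0304 M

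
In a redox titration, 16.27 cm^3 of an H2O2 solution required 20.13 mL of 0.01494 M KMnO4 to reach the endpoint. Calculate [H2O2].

n(KMnO4) = 0.01494 x 0.02013 = 0.0003007 mol.
From the balanced equation, 2 mol KMnO4 reacts with 5 mol H2O2, so n(H2O2) = 0.0003007 x 5/2 = 0.0007519 mol.
[H2O2] = 0.0007519 / 0.01627 L = 0.0462 M.

0.0462 M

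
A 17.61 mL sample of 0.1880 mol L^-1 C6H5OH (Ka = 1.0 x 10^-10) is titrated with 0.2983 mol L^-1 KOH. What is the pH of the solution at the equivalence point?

n(C6H5OH) = 0.1880 x 0.01761 = 0.003311 mol; V(KOH) at equivalence = 0.003311/0.2983 = 0.01110 L.
At equivalence all the acid is converted to C6H5O-; total volume = 0.01761 + 0.01110 = 0.02871 L, so [C6H5O-] = 0.003311/0.02871 = 0.1153 M.
Kb = Kw/Ka = 1.0e-14 / 1.0 x 10^-10 = 0.000100.
[OH^-] = sqrt(Kb x [C6H5O-]) = sqrt(0.000100 x 0.1153) = 0.00340 M.
pOH = 2.47, so pH = 14.00 - 2.47 = 11.53.

11.53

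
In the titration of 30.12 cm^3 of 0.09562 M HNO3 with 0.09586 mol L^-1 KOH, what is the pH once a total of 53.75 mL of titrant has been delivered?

12.43

n(acid) = 0.09562 x 0.03012 = 0.002880 mol; n(KOH) added = 0.09586 x 0.05375 = 0.005152 mol.
Base is in excess by 0.005152 - 0.002880 = 0.002272 mol in a total volume of 0.08387 L.
[OH^-] = 0.002272/0.08387 = 0.02709 M, so pOH = 1.57 and pH = 14.00 - 1.57 = 12.43.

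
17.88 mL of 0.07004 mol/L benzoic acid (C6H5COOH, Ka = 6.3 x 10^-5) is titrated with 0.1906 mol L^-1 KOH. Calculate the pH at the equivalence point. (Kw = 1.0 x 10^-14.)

8.46

n(C6H5COOH) = 0.07004 x 0.01788 = 0.001252 mol; V(KOH) at equivalence = 0.001252/0.1906 = 0.006570 L.
At equivalence all the acid is converted to C6H5COO-; total volume = 0.01788 + 0.006570 = 0.02445 L, so [C6H5COO-] = 0.001252/0.02445 = 0.05122 M.
Kb = Kw/Ka = 1.0e-14 / 6.3 x 10^-5 = 1.59e-10.
[OH^-] = sqrt(Kb x [C6H5COO-]) = sqrt(1.59e-10 x 0.05122) = 2.85e-6 M.
pOH = 5.54, so pH = 14.00 - 5.54 = 8.46.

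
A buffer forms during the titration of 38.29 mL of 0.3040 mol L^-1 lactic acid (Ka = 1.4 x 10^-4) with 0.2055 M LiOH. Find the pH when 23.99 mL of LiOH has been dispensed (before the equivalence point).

3.72

Initial n(HC3H5O3) = 0.3040 x 0.03829 = 0.01164 mol.
n(LiOH) added = 0.2055 x 0.02399 = 0.004930 mol, converting that many moles of HC3H5O3 to C3H5O3-.
Remaining n(HC3H5O3) = 0.006710 mol; n(C3H5O3-) = 0.004930 mol.
By Henderson-Hasselbalch, pH = pKa + log([A^-]/[HA]) = 3.85 + log(0.004930/0.006710) = 3.85 + (-0.13) = 3.72.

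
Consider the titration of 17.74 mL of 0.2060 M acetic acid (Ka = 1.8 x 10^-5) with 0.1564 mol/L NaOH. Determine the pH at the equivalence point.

n(CH3COOH) = 0.2060 x 0.01774 = 0.003654 mol; V(NaOH) at equivalence = 0.003654/0.1564 = 0.02337 L.
At equivalence all the acid is converted to CH3COO-; total volume = 0.01774 + 0.02337 = 0.04111 L, so [CH3COO-] = 0.003654/0.04111 = 0.08890 M.
Kb = Kw/Ka = 1.0e-14 / 1.8 x 10^-5 = 5.56e-10.
[OH^-] = sqrt(Kb x [CH3COO-]) = sqrt(5.56e-10 x 0.08890) = 7.03e-6 M.
pOH = 5.15, so pH = 14.00 - 5.15 = 8.85.

8.85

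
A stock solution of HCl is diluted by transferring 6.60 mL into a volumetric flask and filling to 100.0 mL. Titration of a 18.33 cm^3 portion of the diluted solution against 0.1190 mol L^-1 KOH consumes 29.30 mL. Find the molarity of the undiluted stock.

2.88 M

n(KOH) = 0.1190 x 0.02930 = 0.003487 mol.
n(HCl) in the aliquot = 0.003487 mol.
[diluted HCl] = 0.003487 / 0.01833 = 0.1902 M.
Dilution factor = 100.0/6.600 = 15.15, so [stock] = 0.1902 x 15.15 = 2.88 M.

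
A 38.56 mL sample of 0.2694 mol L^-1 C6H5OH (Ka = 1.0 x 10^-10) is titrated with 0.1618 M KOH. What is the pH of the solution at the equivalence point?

11.50

n(C6H5OH) = 0.2694 x 0.03856 = 0.01039 mol; V(KOH) at equivalence = 0.01039/0.1618 = 0.06420 L.
At equivalence all the acid is converted to C6H5O-; total volume = 0.03856 + 0.06420 = 0.1028 L, so [C6H5O-] = 0.01039/0.1028 = 0.1011 M.
Kb = Kw/Ka = 1.0e-14 / 1.0 x 10^-10 = 0.000100.
[OH^-] = sqrt(Kb x [C6H5O-]) = sqrt(0.000100 x 0.1011) = 0.00318 M.
pOH = 2.50, so pH = 14.00 - 2.50 = 11.50.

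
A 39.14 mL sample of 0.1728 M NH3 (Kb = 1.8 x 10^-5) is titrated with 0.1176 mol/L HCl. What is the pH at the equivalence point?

5.21

n(NH3) = 0.1728 x 0.03914 = 0.006763 mol; V(HCl) at equivalence = 0.006763/0.1176 = 0.05751 L.
At equivalence the base is fully converted to NH4+; total volume = 0.09665 L, so [NH4+] = 0.006763/0.09665 = 0.06998 M.
Ka(NH4+) = Kw/Kb = 1.0e-14 / 1.8 x 10^-5 = 5.56e-10.
[H^+] = sqrt(Ka x [NH4+]) = sqrt(5.56e-10 x 0.06998) = 6.24e-6 M.
pH = -log(6.24e-6) = 5.21.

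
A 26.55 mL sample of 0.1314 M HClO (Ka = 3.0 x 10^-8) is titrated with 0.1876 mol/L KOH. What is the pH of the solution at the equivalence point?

10.21

n(HClO) = 0.1314 x 0.02655 = 0.003489 mol; V(KOH) at equivalence = 0.003489/0.1876 = 0.01860 L.
At equivalence all the acid is converted to ClO-; total volume = 0.02655 + 0.01860 = 0.04515 L, so [ClO-] = 0.003489/0.04515 = 0.07727 M.
Kb = Kw/Ka = 1.0e-14 / 3.0 x 10^-8 = 3.33e-7.
[OH^-] = sqrt(Kb x [ClO-]) = sqrt(3.33e-7 x 0.07727) = 0.000160 M.
pOH = 3.79, so pH = 14.00 - 3.79 = 10.21.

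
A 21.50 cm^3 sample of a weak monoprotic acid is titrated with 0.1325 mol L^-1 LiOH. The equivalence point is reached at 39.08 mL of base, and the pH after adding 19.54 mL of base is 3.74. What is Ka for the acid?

19.54 mL is half of the equivalence volume, so this is the half-equivalence point where [HA] = [A^-].
At half-equivalence pH = pKa, so pKa = 3.74.
Ka = 10^(-3.74) = 1.8 x 10^-4.

1.8 x 10^-4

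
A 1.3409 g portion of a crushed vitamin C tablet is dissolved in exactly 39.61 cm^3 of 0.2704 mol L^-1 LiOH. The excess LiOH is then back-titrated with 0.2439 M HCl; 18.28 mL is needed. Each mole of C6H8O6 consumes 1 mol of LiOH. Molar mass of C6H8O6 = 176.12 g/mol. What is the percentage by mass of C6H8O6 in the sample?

82.1%

Total n(LiOH) added = 0.2704 x 0.03961 = 0.01071 mol.
n(HCl) used = 0.2439 x 0.01828 = 0.004458 mol, which equals the excess n(LiOH).
So n(LiOH) consumed by the sample = 0.01071 - 0.004458 = 0.006252 mol.
n(C6H8O6) = 0.006252 / 1 = 0.006252 mol.
mass C6H8O6 = 0.006252 x 176.12 = 1.101 g, so %C6H8O6 = 1.101/1.3409 x 100 = 82.1%.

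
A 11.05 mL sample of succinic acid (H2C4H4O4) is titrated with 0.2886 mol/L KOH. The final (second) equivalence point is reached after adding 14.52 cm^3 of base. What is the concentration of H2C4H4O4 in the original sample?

0.190 M

n(KOH) = 0.2886 x 0.01452 = 0.004190 mol.
At the final (second) equivalence point, 2 mol OH^- react per mol H2C4H4O4, so n(H2C4H4O4) = 0.004190 / 2 = 0.002095 mol.
[H2C4H4O4] = 0.002095 / 0.01105 L = 0.190 M.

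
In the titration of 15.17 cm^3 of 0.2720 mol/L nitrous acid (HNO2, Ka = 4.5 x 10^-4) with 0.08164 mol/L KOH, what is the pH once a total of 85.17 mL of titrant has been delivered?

n(acid) = 0.2720 x 0.01517 = 0.004126 mol; n(KOH) added = 0.08164 x 0.08517 = 0.006953 mol.
Base is in excess by 0.006953 - 0.004126 = 0.002827 mol in a total volume of 0.1003 L.
[OH^-] = 0.002827/0.1003 = 0.02817 M, so pOH = 1.55 and pH = 14.00 - 1.55 = 12.45.

12.45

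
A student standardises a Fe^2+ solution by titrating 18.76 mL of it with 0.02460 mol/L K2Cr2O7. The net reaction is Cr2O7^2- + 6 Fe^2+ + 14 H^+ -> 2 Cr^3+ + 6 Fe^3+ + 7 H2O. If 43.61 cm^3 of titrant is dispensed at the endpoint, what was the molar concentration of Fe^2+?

0.343 M

n(K2Cr2O7) = 0.02460 x 0.04361 = 0.001073 mol.
From the balanced equation, 1 mol K2Cr2O7 reacts with 6 mol Fe^2+, so n(Fe^2+) = 0.001073 x 6/1 = 0.006437 mol.
[Fe^2+] = 0.006437 / 0.01876 L = 0.343 M.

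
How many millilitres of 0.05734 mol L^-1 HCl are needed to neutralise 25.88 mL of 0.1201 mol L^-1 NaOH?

n(NaOH) = 0.1201 mol/L x 0.02588 L = 0.003108 mol.
At equivalence n(HCl) = n(NaOH) = 0.003108 mol.
V(HCl) = 0.003108 / 0.05734 = 0.05421 L = 54.2 mL.

54.2 mL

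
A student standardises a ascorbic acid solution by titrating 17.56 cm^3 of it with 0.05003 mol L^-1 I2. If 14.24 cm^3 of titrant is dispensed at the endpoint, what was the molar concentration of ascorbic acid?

0.0406 M

n(I2) = 0.05003 x 0.01424 = 0.0007124 mol.
From the balanced equation, 1 mol I2 reacts with 1 mol ascorbic acid, so n(ascorbic acid) = 0.0007124 x 1/1 = 0.0007124 mol.
[ascorbic acid] = 0.0007124 / 0.01756 L = 0.0406 M.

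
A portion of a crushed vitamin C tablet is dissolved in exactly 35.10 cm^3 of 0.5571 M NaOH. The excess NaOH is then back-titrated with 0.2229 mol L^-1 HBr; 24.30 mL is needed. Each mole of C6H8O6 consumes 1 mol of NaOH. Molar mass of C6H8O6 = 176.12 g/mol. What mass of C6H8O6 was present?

Total n(NaOH) added = 0.5571 x 0.03510 = 0.01955 mol.
n(HBr) used = 0.2229 x 0.02430 = 0.005416 mol, which equals the excess n(NaOH).
So n(NaOH) consumed by the sample = 0.01955 - 0.005416 = 0.01414 mol.
n(C6H8O6) = 0.01414 / 1 = 0.01414 mol.
mass = 0.01414 mol x 176.12 g/mol = 2.49 g.

2.49 g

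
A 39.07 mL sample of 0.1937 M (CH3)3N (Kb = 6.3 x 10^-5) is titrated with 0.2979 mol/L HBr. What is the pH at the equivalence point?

n((CH3)3N) = 0.1937 x 0.03907 = 0.007568 mol; V(HBr) at equivalence = 0.007568/0.2979 = 0.02540 L.
At equivalence the base is fully converted to (CH3)3NH+; total volume = 0.06447 L, so [(CH3)3NH+] = 0.007568/0.06447 = 0.1174 M.
Ka((CH3)3NH+) = Kw/Kb = 1.0e-14 / 6.3 x 10^-5 = 1.59e-10.
[H^+] = sqrt(Ka x [(CH3)3NH+]) = sqrt(1.59e-10 x 0.1174) = 4.32e-6 M.
pH = -log(4.32e-6) = 5.36.

5.36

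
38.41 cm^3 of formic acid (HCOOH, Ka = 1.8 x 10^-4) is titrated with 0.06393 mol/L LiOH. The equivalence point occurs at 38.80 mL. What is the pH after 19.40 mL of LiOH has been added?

3.74

19.40 mL is exactly half the equivalence volume (38.80/2), i.e. the half-equivalence point.
There, n(HA) = n(A^-), so pH = pKa = -log(1.8 x 10^-4) = 3.74.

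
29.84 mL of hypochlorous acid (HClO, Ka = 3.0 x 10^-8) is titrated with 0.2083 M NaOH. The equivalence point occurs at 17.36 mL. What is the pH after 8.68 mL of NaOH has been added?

7.52

8.68 mL is exactly half the equivalence volume (17.36/2), i.e. the half-equivalence point.
There, n(HA) = n(A^-), so pH = pKa = -log(3.0 x 10^-8) = 7.52.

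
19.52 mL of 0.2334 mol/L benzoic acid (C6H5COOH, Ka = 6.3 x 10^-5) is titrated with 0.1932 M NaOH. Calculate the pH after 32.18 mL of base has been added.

n(acid) = 0.2334 x 0.01952 = 0.004556 mol; n(NaOH) added = 0.1932 x 0.03218 = 0.006217 mol.
Base is in excess by 0.006217 - 0.004556 = 0.001661 mol in a total volume of 0.05170 L.
[OH^-] = 0.001661/0.05170 = 0.03213 M, so pOH = 1.49 and pH = 14.00 - 1.49 = 12.51.

12.51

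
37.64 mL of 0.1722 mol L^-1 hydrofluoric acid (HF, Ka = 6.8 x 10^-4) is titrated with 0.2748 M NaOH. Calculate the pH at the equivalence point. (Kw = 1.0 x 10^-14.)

8.10

n(HF) = 0.1722 x 0.03764 = 0.006482 mol; V(NaOH) at equivalence = 0.006482/0.2748 = 0.02359 L.
At equivalence all the acid is converted to F-; total volume = 0.03764 + 0.02359 = 0.06123 L, so [F-] = 0.006482/0.06123 = 0.1059 M.
Kb = Kw/Ka = 1.0e-14 / 6.8 x 10^-4 = 1.47e-11.
[OH^-] = sqrt(Kb x [F-]) = sqrt(1.47e-11 x 0.1059) = 1.25e-6 M.
pOH = 5.90, so pH = 14.00 - 5.90 = 8.10.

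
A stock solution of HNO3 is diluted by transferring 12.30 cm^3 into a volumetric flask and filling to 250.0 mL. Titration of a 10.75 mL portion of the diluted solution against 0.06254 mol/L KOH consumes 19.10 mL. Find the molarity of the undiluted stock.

2.26 M

n(KOH) = 0.06254 x 0.01910 = 0.001195 mol.
n(HNO3) in the aliquot = 0.001195 mol.
[diluted HNO3] = 0.001195 / 0.01075 = 0.1111 M.
Dilution factor = 250.0/12.30 = 20.33, so [stock] = 0.1111 x 20.33 = 2.26 M.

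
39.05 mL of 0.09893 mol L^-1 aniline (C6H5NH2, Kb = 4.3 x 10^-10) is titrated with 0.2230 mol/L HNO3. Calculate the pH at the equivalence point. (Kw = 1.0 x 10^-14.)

n(C6H5NH2) = 0.09893 x 0.03905 = 0.003863 mol; V(HNO3) at equivalence = 0.003863/0.2230 = 0.01732 L.
At equivalence the base is fully converted to C6H5NH3+; total volume = 0.05637 L, so [C6H5NH3+] = 0.003863/0.05637 = 0.06853 M.
Ka(C6H5NH3+) = Kw/Kb = 1.0e-14 / 4.3 x 10^-10 = 2.33e-5.
[H^+] = sqrt(Ka x [C6H5NH3+]) = sqrt(2.33e-5 x 0.06853) = 0.00126 M.
pH = -log(0.00126) = 2.90.

2.90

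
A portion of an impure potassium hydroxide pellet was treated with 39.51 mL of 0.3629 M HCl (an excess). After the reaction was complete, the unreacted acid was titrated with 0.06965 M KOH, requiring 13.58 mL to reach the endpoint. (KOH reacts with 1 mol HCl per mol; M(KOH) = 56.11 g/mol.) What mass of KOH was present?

Total n(HCl) added = 0.3629 x 0.03951 = 0.01434 mol.
n(KOH) used = 0.06965 x 0.01358 = 0.0009458 mol, which equals the excess n(HCl).
So n(HCl) consumed by the sample = 0.01434 - 0.0009458 = 0.01339 mol.
n(KOH) = 0.01339 / 1 = 0.01339 mol.
mass = 0.01339 mol x 56.11 g/mol = 0.751 g.

0.751 g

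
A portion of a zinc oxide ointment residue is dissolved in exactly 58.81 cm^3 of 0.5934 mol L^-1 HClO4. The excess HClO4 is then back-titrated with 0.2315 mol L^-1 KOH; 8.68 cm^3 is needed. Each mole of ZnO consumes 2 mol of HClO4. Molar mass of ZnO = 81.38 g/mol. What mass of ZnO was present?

Total n(HClO4) added = 0.5934 x 0.05881 = 0.03490 mol.
n(KOH) used = 0.2315 x 0.008680 = 0.002009 mol, which equals the excess n(HClO4).
So n(HClO4) consumed by the sample = 0.03490 - 0.002009 = 0.03289 mol.
n(ZnO) = 0.03289 / 2 = 0.01644 mol.
mass = 0.01644 mol x 81.38 g/mol = 1.34 g.

1.34 g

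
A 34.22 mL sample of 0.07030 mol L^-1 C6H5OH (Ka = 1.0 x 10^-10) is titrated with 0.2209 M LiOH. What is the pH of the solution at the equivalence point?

11.36

n(C6H5OH) = 0.07030 x 0.03422 = 0.002406 mol; V(LiOH) at equivalence = 0.002406/0.2209 = 0.01089 L.
At equivalence all the acid is converted to C6H5O-; total volume = 0.03422 + 0.01089 = 0.04511 L, so [C6H5O-] = 0.002406/0.04511 = 0.05333 M.
Kb = Kw/Ka = 1.0e-14 / 1.0 x 10^-10 = 0.000100.
[OH^-] = sqrt(Kb x [C6H5O-]) = sqrt(0.000100 x 0.05333) = 0.00231 M.
pOH = 2.64, so pH = 14.00 - 2.64 = 11.36.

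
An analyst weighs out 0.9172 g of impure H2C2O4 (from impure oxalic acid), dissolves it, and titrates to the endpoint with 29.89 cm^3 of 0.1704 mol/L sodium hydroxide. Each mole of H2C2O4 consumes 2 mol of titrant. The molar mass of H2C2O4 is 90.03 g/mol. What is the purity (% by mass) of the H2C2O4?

25.0%

n(NaOH) = 0.1704 x 0.02989 = 0.005093 mol.
n(H2C2O4) = 0.005093 / 2 = 0.002547 mol.
mass of H2C2O4 = 0.002547 x 90.03 = 0.2293 g.
% purity = 0.2293 / 0.9172 x 100 = 25.0%.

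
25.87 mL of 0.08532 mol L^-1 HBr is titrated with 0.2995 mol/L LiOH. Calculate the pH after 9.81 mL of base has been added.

12.31

n(acid) = 0.08532 x 0.02587 = 0.002207 mol; n(LiOH) added = 0.2995 x 0.009810 = 0.002938 mol.
Base is in excess by 0.002938 - 0.002207 = 0.0007309 mol in a total volume of 0.03568 L.
[OH^-] = 0.0007309/0.03568 = 0.02048 M, so pOH = 1.69 and pH = 14.00 - 1.69 = 12.31.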